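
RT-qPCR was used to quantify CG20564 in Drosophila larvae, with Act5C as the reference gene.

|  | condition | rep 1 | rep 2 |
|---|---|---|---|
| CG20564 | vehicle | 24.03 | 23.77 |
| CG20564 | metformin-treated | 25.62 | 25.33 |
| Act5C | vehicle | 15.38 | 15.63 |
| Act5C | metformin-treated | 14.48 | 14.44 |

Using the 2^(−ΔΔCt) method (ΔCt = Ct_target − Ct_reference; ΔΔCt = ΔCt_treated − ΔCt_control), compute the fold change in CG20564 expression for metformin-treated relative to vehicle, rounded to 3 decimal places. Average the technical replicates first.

0.163

Mean Ct: CG20564 vehicle 23.900; CG20564 metformin-treated 25.475; Act5C vehicle 15.505; Act5C metformin-treated 14.460
ΔCt(vehicle) = 23.900 − 15.505 = 8.395
ΔCt(metformin-treated) = 25.475 − 14.460 = 11.015
ΔΔCt = 11.015 − 8.395 = 2.620
Fold change = 2^(−2.620) = 0.1627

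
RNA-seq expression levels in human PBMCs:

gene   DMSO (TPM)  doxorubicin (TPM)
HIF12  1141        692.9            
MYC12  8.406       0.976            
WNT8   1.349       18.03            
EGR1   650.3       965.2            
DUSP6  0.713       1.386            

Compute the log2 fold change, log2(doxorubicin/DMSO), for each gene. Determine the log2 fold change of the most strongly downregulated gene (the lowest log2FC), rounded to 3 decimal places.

-3.106

log2(692.9/1141) = -0.720  (HIF12)
log2(0.976/8.406) = -3.106  (MYC12)
log2(18.03/1.349) = 3.740  (WNT8)
log2(965.2/650.3) = 0.570  (EGR1)
log2(1.386/0.713) = 0.959  (DUSP6)
MYC12 is most strongly downregulated.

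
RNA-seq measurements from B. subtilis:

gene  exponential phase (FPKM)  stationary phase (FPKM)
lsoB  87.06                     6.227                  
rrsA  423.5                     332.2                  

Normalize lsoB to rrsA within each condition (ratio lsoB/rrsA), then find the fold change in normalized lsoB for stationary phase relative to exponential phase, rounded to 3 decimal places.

lsoB/rrsA (exponential phase) = 87.06 / 423.5 = 0.20557
lsoB/rrsA (stationary phase) = 6.227 / 332.2 = 0.018745
Fold change = 0.018745 / 0.20557 = 0.0912

0.091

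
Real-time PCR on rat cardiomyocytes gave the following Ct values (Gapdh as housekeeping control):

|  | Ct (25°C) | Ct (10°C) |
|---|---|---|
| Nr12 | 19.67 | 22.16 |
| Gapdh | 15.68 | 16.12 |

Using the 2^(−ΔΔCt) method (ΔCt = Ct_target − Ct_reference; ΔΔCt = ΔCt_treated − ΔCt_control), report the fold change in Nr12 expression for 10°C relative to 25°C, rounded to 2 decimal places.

0.24

ΔCt(25°C) = 19.670 − 15.680 = 3.990
ΔCt(10°C) = 22.160 − 16.120 = 6.040
ΔΔCt = 6.040 − 3.990 = 2.050
Fold change = 2^(−2.050) = 0.241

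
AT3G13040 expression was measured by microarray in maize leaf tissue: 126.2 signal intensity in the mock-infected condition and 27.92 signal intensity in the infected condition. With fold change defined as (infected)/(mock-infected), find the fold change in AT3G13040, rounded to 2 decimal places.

Fold change = 27.92 / 126.2 = 0.221
AT3G13040 is downregulated.

0.22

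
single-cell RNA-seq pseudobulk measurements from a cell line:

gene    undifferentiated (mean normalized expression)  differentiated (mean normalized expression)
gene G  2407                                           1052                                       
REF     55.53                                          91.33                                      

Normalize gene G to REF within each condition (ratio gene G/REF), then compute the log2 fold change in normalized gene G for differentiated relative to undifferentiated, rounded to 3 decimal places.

gene G/REF (undifferentiated) = 2407 / 55.53 = 43.346
gene G/REF (differentiated) = 1052 / 91.33 = 11.519
Fold change = 11.519 / 43.346 = 0.2657
log2(0.2657) = -1.9119

-1.912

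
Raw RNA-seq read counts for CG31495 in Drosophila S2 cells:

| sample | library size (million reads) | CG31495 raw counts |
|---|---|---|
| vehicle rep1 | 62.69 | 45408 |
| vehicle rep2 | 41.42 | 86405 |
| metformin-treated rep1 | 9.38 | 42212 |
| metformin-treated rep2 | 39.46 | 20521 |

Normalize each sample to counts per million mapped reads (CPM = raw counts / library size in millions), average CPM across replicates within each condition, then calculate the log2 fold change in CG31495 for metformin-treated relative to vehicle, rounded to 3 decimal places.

CPM(vehicle rep1) = 45408 / 62.69 = 724.3260
CPM(vehicle rep2) = 86405 / 41.42 = 2086.0695
CPM(metformin-treated rep1) = 42212 / 9.38 = 4500.2132
CPM(metformin-treated rep2) = 20521 / 39.46 = 520.0456
mean CPM(vehicle) = 1405.1978; mean CPM(metformin-treated) = 2510.1294
Fold change = 2510.1294 / 1405.1978 = 1.78632
log2(1.78632) = 0.8370

0.837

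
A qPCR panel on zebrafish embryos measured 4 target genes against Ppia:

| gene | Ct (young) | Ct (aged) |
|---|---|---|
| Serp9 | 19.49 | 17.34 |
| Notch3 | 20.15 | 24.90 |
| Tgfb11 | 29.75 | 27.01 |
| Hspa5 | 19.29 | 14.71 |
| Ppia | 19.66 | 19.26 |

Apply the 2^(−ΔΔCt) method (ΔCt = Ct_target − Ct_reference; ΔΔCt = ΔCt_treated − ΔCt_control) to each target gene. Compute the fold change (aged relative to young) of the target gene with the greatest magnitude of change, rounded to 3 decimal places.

0.028

Serp9: ΔΔCt = (17.34−19.26) − (19.49−19.66) = -1.92 − (-0.17) = -1.75; fold change = 2^1.75 = 3.364
Notch3: ΔΔCt = (24.90−19.26) − (20.15−19.66) = 5.64 − 0.49 = 5.15; fold change = 2^-5.15 = 0.028
Tgfb11: ΔΔCt = (27.01−19.26) − (29.75−19.66) = 7.75 − 10.09 = -2.34; fold change = 2^2.34 = 5.063
Hspa5: ΔΔCt = (14.71−19.26) − (19.29−19.66) = -4.55 − (-0.37) = -4.18; fold change = 2^4.18 = 18.126
Notch3 has the largest |ΔΔCt| = 5.15.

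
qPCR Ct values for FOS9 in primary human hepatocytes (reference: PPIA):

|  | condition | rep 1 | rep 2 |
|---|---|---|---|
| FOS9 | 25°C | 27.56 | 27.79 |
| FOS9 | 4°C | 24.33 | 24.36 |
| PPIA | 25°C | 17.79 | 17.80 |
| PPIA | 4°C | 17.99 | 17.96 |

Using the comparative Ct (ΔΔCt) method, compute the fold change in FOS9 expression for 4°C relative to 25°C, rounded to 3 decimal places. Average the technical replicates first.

Mean Ct: FOS9 25°C 27.675; FOS9 4°C 24.345; PPIA 25°C 17.795; PPIA 4°C 17.975
ΔCt(25°C) = 27.675 − 17.795 = 9.880
ΔCt(4°C) = 24.345 − 17.975 = 6.370
ΔΔCt = 6.370 − 9.880 = -3.510
Fold change = 2^(−(-3.510)) = 2^3.510 = 11.3924

11.392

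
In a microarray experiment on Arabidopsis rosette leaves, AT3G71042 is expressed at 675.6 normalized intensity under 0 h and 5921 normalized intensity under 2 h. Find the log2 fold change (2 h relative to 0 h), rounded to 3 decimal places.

3.132

Fold change = 5921 / 675.6 = 8.7641
log2(8.7641) = 3.1316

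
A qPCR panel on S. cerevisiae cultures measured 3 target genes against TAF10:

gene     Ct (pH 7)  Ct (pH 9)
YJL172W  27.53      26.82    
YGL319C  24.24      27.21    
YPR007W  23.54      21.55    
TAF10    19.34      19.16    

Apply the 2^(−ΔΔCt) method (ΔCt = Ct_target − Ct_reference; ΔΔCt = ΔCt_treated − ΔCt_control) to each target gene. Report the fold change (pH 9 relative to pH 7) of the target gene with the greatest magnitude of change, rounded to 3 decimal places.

0.113

YJL172W: ΔΔCt = (26.82−19.16) − (27.53−19.34) = 7.66 − 8.19 = -0.53; fold change = 2^0.53 = 1.444
YGL319C: ΔΔCt = (27.21−19.16) − (24.24−19.34) = 8.05 − 4.90 = 3.15; fold change = 2^-3.15 = 0.113
YPR007W: ΔΔCt = (21.55−19.16) − (23.54−19.34) = 2.39 − 4.20 = -1.81; fold change = 2^1.81 = 3.506
YGL319C has the largest |ΔΔCt| = 3.15.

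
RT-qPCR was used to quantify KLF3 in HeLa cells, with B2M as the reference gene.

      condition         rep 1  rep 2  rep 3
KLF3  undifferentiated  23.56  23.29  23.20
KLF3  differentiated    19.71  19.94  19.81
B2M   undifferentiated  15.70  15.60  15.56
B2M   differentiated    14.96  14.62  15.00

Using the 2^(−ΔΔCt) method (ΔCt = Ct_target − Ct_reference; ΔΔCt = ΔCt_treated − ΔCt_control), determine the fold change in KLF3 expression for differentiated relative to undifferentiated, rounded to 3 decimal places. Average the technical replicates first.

6.821

Mean Ct: KLF3 undifferentiated 23.350; KLF3 differentiated 19.820; B2M undifferentiated 15.620; B2M differentiated 14.860
ΔCt(undifferentiated) = 23.350 − 15.620 = 7.730
ΔCt(differentiated) = 19.820 − 14.860 = 4.960
ΔΔCt = 4.960 − 7.730 = -2.770
Fold change = 2^(−(-2.770)) = 2^2.770 = 6.8211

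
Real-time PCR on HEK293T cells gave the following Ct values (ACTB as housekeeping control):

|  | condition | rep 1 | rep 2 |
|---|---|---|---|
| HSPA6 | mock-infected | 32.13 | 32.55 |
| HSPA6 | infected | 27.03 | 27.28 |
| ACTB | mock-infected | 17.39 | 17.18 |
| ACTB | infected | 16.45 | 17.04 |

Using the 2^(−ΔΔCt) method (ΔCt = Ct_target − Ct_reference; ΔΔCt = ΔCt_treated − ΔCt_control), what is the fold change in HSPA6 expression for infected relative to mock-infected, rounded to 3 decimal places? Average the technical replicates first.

25.020

Mean Ct: HSPA6 mock-infected 32.340; HSPA6 infected 27.155; ACTB mock-infected 17.285; ACTB infected 16.745
ΔCt(mock-infected) = 32.340 − 17.285 = 15.055
ΔCt(infected) = 27.155 − 16.745 = 10.410
ΔΔCt = 10.410 − 15.055 = -4.645
Fold change = 2^(−(-4.645)) = 2^4.645 = 25.0198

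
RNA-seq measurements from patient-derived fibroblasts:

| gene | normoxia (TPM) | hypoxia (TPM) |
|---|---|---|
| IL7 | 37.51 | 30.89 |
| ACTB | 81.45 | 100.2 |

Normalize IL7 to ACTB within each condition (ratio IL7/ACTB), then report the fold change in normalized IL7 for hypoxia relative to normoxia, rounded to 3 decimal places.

0.669

IL7/ACTB (normoxia) = 37.51 / 81.45 = 0.46053
IL7/ACTB (hypoxia) = 30.89 / 100.2 = 0.30828
Fold change = 0.30828 / 0.46053 = 0.6694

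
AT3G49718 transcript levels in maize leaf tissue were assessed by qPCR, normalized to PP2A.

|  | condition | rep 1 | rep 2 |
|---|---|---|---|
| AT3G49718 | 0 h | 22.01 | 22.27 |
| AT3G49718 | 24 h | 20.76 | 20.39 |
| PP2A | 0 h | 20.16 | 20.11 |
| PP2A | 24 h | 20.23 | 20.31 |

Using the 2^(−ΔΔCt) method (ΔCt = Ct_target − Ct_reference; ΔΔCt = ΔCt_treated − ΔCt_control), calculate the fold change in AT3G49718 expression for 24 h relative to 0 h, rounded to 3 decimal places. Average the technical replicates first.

3.249

Mean Ct: AT3G49718 0 h 22.140; AT3G49718 24 h 20.575; PP2A 0 h 20.135; PP2A 24 h 20.270
ΔCt(0 h) = 22.140 − 20.135 = 2.005
ΔCt(24 h) = 20.575 − 20.270 = 0.305
ΔΔCt = 0.305 − 2.005 = -1.700
Fold change = 2^(−(-1.700)) = 2^1.700 = 3.2490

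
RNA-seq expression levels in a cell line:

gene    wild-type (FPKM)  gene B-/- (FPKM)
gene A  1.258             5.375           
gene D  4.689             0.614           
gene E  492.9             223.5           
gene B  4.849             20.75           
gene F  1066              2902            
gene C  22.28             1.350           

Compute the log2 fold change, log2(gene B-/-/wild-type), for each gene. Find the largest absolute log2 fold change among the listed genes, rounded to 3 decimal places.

log2(5.375/1.258) = 2.095  (gene A)
log2(0.614/4.689) = -2.933  (gene D)
log2(223.5/492.9) = -1.141  (gene E)
log2(20.75/4.849) = 2.097  (gene B)
log2(2902/1066) = 1.445  (gene F)
log2(1.350/22.28) = -4.045  (gene C)
The largest magnitude belongs to gene C.

4.045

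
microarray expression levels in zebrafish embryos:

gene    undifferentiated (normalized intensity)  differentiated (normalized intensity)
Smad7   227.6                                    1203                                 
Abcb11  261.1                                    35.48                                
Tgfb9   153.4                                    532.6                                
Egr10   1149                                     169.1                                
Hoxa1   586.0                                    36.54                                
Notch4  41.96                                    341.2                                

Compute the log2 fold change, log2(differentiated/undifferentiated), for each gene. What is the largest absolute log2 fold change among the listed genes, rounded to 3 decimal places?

log2(1203/227.6) = 2.402  (Smad7)
log2(35.48/261.1) = -2.880  (Abcb11)
log2(532.6/153.4) = 1.796  (Tgfb9)
log2(169.1/1149) = -2.764  (Egr10)
log2(36.54/586.0) = -4.003  (Hoxa1)
log2(341.2/41.96) = 3.024  (Notch4)
The largest magnitude belongs to Hoxa1.

4.003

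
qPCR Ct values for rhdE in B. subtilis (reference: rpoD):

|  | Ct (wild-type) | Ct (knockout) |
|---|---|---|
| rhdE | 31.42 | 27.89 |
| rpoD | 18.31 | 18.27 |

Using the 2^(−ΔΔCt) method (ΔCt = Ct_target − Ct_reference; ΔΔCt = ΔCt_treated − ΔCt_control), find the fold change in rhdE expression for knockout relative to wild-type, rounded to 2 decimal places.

ΔCt(wild-type) = 31.420 − 18.310 = 13.110
ΔCt(knockout) = 27.890 − 18.270 = 9.620
ΔΔCt = 9.620 − 13.110 = -3.490
Fold change = 2^(−(-3.490)) = 2^3.490 = 11.236

11.24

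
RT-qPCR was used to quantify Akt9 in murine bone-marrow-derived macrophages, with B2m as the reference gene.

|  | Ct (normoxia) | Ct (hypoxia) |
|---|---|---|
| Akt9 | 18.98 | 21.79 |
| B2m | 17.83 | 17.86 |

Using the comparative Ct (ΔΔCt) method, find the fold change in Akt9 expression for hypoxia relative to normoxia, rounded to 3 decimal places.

0.146

ΔCt(normoxia) = 18.980 − 17.830 = 1.150
ΔCt(hypoxia) = 21.790 − 17.860 = 3.930
ΔΔCt = 3.930 − 1.150 = 2.780
Fold change = 2^(−2.780) = 0.1456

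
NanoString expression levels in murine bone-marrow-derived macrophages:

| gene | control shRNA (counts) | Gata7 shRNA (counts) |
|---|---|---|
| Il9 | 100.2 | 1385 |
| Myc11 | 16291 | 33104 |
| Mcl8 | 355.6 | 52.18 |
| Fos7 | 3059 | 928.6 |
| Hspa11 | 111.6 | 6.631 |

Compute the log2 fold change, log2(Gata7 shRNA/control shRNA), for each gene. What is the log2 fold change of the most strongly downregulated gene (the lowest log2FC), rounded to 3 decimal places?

-4.073

log2(1385/100.2) = 3.789  (Il9)
log2(33104/16291) = 1.023  (Myc11)
log2(52.18/355.6) = -2.769  (Mcl8)
log2(928.6/3059) = -1.720  (Fos7)
log2(6.631/111.6) = -4.073  (Hspa11)
Hspa11 is most strongly downregulated.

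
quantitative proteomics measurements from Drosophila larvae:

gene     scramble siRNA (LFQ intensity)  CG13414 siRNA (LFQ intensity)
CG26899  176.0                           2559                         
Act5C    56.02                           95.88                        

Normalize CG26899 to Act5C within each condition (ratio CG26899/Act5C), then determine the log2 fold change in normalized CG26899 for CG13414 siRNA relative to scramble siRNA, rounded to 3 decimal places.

3.087

CG26899/Act5C (scramble siRNA) = 176.0 / 56.02 = 3.1417
CG26899/Act5C (CG13414 siRNA) = 2559 / 95.88 = 26.69
Fold change = 26.69 / 3.1417 = 8.4952
log2(8.4952) = 3.0866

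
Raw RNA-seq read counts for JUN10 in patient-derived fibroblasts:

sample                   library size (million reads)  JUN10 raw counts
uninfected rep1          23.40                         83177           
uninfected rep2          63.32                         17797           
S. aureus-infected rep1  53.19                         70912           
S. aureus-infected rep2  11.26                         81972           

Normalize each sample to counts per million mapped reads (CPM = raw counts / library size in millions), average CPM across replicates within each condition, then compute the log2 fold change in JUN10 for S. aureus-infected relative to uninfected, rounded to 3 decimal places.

1.167

CPM(uninfected rep1) = 83177 / 23.40 = 3554.5726
CPM(uninfected rep2) = 17797 / 63.32 = 281.0644
CPM(S. aureus-infected rep1) = 70912 / 53.19 = 1333.1829
CPM(S. aureus-infected rep2) = 81972 / 11.26 = 7279.9290
mean CPM(uninfected) = 1917.8185; mean CPM(S. aureus-infected) = 4306.5559
Fold change = 4306.5559 / 1917.8185 = 2.24555
log2(2.24555) = 1.1671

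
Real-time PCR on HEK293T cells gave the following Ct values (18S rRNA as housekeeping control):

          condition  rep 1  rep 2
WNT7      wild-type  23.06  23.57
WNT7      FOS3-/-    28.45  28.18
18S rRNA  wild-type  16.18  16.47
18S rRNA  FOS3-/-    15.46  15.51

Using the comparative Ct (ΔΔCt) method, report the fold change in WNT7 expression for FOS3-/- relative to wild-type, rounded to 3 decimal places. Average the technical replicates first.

Mean Ct: WNT7 wild-type 23.315; WNT7 FOS3-/- 28.315; 18S rRNA wild-type 16.325; 18S rRNA FOS3-/- 15.485
ΔCt(wild-type) = 23.315 − 16.325 = 6.990
ΔCt(FOS3-/-) = 28.315 − 15.485 = 12.830
ΔΔCt = 12.830 − 6.990 = 5.840
Fold change = 2^(−5.840) = 0.0175

0.017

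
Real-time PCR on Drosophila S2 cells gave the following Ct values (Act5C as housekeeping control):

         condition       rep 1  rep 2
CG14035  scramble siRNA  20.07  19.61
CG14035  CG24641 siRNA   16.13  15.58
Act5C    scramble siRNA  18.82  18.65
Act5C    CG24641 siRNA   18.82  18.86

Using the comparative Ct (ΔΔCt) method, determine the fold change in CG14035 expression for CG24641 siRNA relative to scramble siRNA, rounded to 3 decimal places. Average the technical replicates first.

Mean Ct: CG14035 scramble siRNA 19.840; CG14035 CG24641 siRNA 15.855; Act5C scramble siRNA 18.735; Act5C CG24641 siRNA 18.840
ΔCt(scramble siRNA) = 19.840 − 18.735 = 1.105
ΔCt(CG24641 siRNA) = 15.855 − 18.840 = -2.985
ΔΔCt = -2.985 − 1.105 = -4.090
Fold change = 2^(−(-4.090)) = 2^4.090 = 17.0299

17.030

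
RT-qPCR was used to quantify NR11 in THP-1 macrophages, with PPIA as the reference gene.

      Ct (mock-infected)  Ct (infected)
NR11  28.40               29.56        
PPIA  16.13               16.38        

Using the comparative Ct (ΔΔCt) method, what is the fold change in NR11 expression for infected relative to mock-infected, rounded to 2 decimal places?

ΔCt(mock-infected) = 28.400 − 16.130 = 12.270
ΔCt(infected) = 29.560 − 16.380 = 13.180
ΔΔCt = 13.180 − 12.270 = 0.910
Fold change = 2^(−0.910) = 0.532

0.53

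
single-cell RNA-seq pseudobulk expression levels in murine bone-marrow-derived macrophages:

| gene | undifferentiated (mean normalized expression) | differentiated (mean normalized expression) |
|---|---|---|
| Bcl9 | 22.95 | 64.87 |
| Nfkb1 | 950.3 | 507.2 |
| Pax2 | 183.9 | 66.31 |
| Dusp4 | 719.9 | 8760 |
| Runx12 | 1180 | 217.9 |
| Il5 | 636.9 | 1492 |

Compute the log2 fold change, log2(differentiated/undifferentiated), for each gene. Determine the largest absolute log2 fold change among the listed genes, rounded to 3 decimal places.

3.605

log2(64.87/22.95) = 1.499  (Bcl9)
log2(507.2/950.3) = -0.906  (Nfkb1)
log2(66.31/183.9) = -1.472  (Pax2)
log2(8760/719.9) = 3.605  (Dusp4)
log2(217.9/1180) = -2.437  (Runx12)
log2(1492/636.9) = 1.228  (Il5)
The largest magnitude belongs to Dusp4.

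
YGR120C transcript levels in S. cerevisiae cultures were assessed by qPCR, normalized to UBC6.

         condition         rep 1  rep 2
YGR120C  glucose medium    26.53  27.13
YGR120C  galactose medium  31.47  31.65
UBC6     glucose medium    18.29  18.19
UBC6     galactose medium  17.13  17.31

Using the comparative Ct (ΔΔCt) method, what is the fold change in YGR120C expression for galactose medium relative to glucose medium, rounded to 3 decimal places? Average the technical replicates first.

Mean Ct: YGR120C glucose medium 26.830; YGR120C galactose medium 31.560; UBC6 glucose medium 18.240; UBC6 galactose medium 17.220
ΔCt(glucose medium) = 26.830 − 18.240 = 8.590
ΔCt(galactose medium) = 31.560 − 17.220 = 14.340
ΔΔCt = 14.340 − 8.590 = 5.750
Fold change = 2^(−5.750) = 0.0186

0.019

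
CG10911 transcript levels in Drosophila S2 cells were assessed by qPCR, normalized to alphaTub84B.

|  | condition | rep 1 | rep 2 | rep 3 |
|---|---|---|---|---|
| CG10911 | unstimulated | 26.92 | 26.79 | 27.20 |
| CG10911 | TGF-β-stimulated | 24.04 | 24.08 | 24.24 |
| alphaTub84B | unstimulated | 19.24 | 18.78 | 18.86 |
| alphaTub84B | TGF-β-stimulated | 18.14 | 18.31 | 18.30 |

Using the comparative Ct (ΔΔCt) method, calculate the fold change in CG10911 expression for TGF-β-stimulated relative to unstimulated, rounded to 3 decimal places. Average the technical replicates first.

4.408

Mean Ct: CG10911 unstimulated 26.970; CG10911 TGF-β-stimulated 24.120; alphaTub84B unstimulated 18.960; alphaTub84B TGF-β-stimulated 18.250
ΔCt(unstimulated) = 26.970 − 18.960 = 8.010
ΔCt(TGF-β-stimulated) = 24.120 − 18.250 = 5.870
ΔΔCt = 5.870 − 8.010 = -2.140
Fold change = 2^(−(-2.140)) = 2^2.140 = 4.4076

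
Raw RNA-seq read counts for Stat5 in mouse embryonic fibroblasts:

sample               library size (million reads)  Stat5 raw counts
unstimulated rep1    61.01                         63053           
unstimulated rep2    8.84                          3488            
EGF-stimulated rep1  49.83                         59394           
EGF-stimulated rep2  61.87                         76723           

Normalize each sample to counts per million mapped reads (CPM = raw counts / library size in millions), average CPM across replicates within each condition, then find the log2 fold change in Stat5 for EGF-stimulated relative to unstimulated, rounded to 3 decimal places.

CPM(unstimulated rep1) = 63053 / 61.01 = 1033.4863
CPM(unstimulated rep2) = 3488 / 8.84 = 394.5701
CPM(EGF-stimulated rep1) = 59394 / 49.83 = 1191.9326
CPM(EGF-stimulated rep2) = 76723 / 61.87 = 1240.0679
mean CPM(unstimulated) = 714.0282; mean CPM(EGF-stimulated) = 1216.0002
Fold change = 1216.0002 / 714.0282 = 1.70301
log2(1.70301) = 0.7681

0.768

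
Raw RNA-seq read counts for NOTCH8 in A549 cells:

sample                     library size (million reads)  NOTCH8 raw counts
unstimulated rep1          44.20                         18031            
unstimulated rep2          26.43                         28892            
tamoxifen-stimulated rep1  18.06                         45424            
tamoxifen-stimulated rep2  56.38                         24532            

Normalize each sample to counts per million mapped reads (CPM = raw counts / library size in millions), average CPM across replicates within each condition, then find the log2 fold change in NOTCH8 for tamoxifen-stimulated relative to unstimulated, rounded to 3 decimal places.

CPM(unstimulated rep1) = 18031 / 44.20 = 407.9412
CPM(unstimulated rep2) = 28892 / 26.43 = 1093.1517
CPM(tamoxifen-stimulated rep1) = 45424 / 18.06 = 2515.1717
CPM(tamoxifen-stimulated rep2) = 24532 / 56.38 = 435.1188
mean CPM(unstimulated) = 750.5464; mean CPM(tamoxifen-stimulated) = 1475.1452
Fold change = 1475.1452 / 750.5464 = 1.96543
log2(1.96543) = 0.9748

0.975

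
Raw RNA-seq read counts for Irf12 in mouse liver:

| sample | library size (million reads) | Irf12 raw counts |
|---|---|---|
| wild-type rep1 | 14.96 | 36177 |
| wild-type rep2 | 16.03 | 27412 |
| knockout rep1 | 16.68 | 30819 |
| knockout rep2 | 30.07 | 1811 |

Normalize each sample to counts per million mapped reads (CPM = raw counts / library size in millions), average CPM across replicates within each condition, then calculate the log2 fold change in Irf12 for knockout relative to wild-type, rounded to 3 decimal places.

-1.114

CPM(wild-type rep1) = 36177 / 14.96 = 2418.2487
CPM(wild-type rep2) = 27412 / 16.03 = 1710.0437
CPM(knockout rep1) = 30819 / 16.68 = 1847.6619
CPM(knockout rep2) = 1811 / 30.07 = 60.2261
mean CPM(wild-type) = 2064.1462; mean CPM(knockout) = 953.9440
Fold change = 953.9440 / 2064.1462 = 0.46215
log2(0.46215) = -1.1136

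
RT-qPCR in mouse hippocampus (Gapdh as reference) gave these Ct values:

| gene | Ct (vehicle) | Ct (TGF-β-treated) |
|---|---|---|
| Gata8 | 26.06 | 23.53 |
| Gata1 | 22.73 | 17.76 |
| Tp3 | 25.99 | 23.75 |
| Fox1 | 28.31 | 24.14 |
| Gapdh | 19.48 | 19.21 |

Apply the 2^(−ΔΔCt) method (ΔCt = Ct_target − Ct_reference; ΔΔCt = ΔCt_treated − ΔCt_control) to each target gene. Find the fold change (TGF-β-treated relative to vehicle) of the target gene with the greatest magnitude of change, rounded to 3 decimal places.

25.992

Gata8: ΔΔCt = (23.53−19.21) − (26.06−19.48) = 4.32 − 6.58 = -2.26; fold change = 2^2.26 = 4.790
Gata1: ΔΔCt = (17.76−19.21) − (22.73−19.48) = -1.45 − 3.25 = -4.70; fold change = 2^4.70 = 25.992
Tp3: ΔΔCt = (23.75−19.21) − (25.99−19.48) = 4.54 − 6.51 = -1.97; fold change = 2^1.97 = 3.918
Fox1: ΔΔCt = (24.14−19.21) − (28.31−19.48) = 4.93 − 8.83 = -3.90; fold change = 2^3.90 = 14.929
Gata1 has the largest |ΔΔCt| = 4.70.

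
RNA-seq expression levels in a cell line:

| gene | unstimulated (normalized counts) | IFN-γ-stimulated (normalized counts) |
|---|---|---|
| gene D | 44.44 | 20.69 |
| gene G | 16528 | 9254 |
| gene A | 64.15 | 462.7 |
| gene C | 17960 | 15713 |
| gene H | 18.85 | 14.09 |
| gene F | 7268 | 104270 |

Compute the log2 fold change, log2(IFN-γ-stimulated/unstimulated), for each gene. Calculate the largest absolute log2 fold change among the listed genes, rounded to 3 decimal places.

3.843

log2(20.69/44.44) = -1.103  (gene D)
log2(9254/16528) = -0.837  (gene G)
log2(462.7/64.15) = 2.851  (gene A)
log2(15713/17960) = -0.193  (gene C)
log2(14.09/18.85) = -0.420  (gene H)
log2(104270/7268) = 3.843  (gene F)
The largest magnitude belongs to gene F.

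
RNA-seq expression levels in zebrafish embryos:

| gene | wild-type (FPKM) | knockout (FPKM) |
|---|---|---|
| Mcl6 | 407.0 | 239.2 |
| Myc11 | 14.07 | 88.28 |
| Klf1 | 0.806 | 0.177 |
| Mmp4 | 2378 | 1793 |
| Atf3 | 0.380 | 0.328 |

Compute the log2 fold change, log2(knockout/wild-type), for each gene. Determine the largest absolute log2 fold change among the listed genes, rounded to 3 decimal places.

2.649

log2(239.2/407.0) = -0.767  (Mcl6)
log2(88.28/14.07) = 2.649  (Myc11)
log2(0.177/0.806) = -2.187  (Klf1)
log2(1793/2378) = -0.407  (Mmp4)
log2(0.328/0.380) = -0.212  (Atf3)
The largest magnitude belongs to Myc11.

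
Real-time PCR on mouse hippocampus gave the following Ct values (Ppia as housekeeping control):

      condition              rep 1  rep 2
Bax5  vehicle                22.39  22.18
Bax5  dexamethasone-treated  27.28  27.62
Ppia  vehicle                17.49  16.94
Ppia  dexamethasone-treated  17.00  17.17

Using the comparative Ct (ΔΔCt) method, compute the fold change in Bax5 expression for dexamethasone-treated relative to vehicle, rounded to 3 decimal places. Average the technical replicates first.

Mean Ct: Bax5 vehicle 22.285; Bax5 dexamethasone-treated 27.450; Ppia vehicle 17.215; Ppia dexamethasone-treated 17.085
ΔCt(vehicle) = 22.285 − 17.215 = 5.070
ΔCt(dexamethasone-treated) = 27.450 − 17.085 = 10.365
ΔΔCt = 10.365 − 5.070 = 5.295
Fold change = 2^(−5.295) = 0.0255

0.025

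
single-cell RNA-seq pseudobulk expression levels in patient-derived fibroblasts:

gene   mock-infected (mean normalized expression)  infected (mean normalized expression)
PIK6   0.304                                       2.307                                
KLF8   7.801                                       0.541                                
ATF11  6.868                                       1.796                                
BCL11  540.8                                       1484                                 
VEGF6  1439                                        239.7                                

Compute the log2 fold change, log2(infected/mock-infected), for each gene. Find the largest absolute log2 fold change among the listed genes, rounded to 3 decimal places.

log2(2.307/0.304) = 2.924  (PIK6)
log2(0.541/7.801) = -3.850  (KLF8)
log2(1.796/6.868) = -1.935  (ATF11)
log2(1484/540.8) = 1.456  (BCL11)
log2(239.7/1439) = -2.586  (VEGF6)
The largest magnitude belongs to KLF8.

3.850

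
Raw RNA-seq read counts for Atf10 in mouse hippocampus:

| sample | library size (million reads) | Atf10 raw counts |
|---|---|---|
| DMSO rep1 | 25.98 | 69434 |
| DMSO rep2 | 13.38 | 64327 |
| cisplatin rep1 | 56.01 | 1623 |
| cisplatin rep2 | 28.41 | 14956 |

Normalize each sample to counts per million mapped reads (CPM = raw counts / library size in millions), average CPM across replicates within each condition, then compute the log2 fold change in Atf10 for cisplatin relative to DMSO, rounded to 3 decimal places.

-3.751

CPM(DMSO rep1) = 69434 / 25.98 = 2672.5943
CPM(DMSO rep2) = 64327 / 13.38 = 4807.6981
CPM(cisplatin rep1) = 1623 / 56.01 = 28.9770
CPM(cisplatin rep2) = 14956 / 28.41 = 526.4344
mean CPM(DMSO) = 3740.1462; mean CPM(cisplatin) = 277.7057
Fold change = 277.7057 / 3740.1462 = 0.07425
log2(0.07425) = -3.7515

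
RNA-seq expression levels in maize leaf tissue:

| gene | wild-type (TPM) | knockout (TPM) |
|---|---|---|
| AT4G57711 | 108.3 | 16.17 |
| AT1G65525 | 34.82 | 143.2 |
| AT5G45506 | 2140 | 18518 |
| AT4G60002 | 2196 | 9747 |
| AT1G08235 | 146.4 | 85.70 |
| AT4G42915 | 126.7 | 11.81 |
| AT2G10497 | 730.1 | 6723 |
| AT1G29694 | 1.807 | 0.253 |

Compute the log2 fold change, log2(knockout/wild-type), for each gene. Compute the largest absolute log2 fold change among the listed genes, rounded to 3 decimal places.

3.423

log2(16.17/108.3) = -2.744  (AT4G57711)
log2(143.2/34.82) = 2.040  (AT1G65525)
log2(18518/2140) = 3.113  (AT5G45506)
log2(9747/2196) = 2.150  (AT4G60002)
log2(85.70/146.4) = -0.773  (AT1G08235)
log2(11.81/126.7) = -3.423  (AT4G42915)
log2(6723/730.1) = 3.203  (AT2G10497)
log2(0.253/1.807) = -2.836  (AT1G29694)
The largest magnitude belongs to AT4G42915.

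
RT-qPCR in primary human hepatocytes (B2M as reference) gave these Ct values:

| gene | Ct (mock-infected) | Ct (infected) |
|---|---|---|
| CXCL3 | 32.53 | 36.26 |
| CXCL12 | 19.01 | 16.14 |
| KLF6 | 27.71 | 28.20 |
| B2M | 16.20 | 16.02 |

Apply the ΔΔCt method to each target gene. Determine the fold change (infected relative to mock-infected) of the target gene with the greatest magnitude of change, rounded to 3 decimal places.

CXCL3: ΔΔCt = (36.26−16.02) − (32.53−16.20) = 20.24 − 16.33 = 3.91; fold change = 2^-3.91 = 0.067
CXCL12: ΔΔCt = (16.14−16.02) − (19.01−16.20) = 0.12 − 2.81 = -2.69; fold change = 2^2.69 = 6.453
KLF6: ΔΔCt = (28.20−16.02) − (27.71−16.20) = 12.18 − 11.51 = 0.67; fold change = 2^-0.67 = 0.629
CXCL3 has the largest |ΔΔCt| = 3.91.

0.067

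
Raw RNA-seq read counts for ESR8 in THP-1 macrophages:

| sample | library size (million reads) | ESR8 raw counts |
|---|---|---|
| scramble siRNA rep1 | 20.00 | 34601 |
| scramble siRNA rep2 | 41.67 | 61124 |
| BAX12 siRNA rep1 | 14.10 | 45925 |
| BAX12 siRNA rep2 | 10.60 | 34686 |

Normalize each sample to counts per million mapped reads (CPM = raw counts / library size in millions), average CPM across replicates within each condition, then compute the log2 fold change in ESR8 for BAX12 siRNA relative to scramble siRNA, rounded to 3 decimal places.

CPM(scramble siRNA rep1) = 34601 / 20.00 = 1730.0500
CPM(scramble siRNA rep2) = 61124 / 41.67 = 1466.8587
CPM(BAX12 siRNA rep1) = 45925 / 14.10 = 3257.0922
CPM(BAX12 siRNA rep2) = 34686 / 10.60 = 3272.2642
mean CPM(scramble siRNA) = 1598.4543; mean CPM(BAX12 siRNA) = 3264.6782
Fold change = 3264.6782 / 1598.4543 = 2.04240
log2(2.04240) = 1.0303

1.030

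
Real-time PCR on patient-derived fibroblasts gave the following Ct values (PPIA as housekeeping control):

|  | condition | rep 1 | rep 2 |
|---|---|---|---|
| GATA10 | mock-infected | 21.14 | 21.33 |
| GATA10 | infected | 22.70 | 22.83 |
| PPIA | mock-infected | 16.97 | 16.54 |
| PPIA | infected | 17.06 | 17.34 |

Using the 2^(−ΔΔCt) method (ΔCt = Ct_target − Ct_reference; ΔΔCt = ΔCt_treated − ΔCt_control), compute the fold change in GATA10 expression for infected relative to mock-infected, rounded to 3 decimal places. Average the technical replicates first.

Mean Ct: GATA10 mock-infected 21.235; GATA10 infected 22.765; PPIA mock-infected 16.755; PPIA infected 17.200
ΔCt(mock-infected) = 21.235 − 16.755 = 4.480
ΔCt(infected) = 22.765 − 17.200 = 5.565
ΔΔCt = 5.565 − 4.480 = 1.085
Fold change = 2^(−1.085) = 0.4714

0.471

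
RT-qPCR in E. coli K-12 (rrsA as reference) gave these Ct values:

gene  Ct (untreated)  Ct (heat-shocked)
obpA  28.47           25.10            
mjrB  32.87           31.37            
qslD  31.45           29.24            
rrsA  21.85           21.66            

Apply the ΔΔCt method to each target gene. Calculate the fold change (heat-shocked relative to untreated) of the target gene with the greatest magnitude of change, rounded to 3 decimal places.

9.063

obpA: ΔΔCt = (25.10−21.66) − (28.47−21.85) = 3.44 − 6.62 = -3.18; fold change = 2^3.18 = 9.063
mjrB: ΔΔCt = (31.37−21.66) − (32.87−21.85) = 9.71 − 11.02 = -1.31; fold change = 2^1.31 = 2.479
qslD: ΔΔCt = (29.24−21.66) − (31.45−21.85) = 7.58 − 9.60 = -2.02; fold change = 2^2.02 = 4.056
obpA has the largest |ΔΔCt| = 3.18.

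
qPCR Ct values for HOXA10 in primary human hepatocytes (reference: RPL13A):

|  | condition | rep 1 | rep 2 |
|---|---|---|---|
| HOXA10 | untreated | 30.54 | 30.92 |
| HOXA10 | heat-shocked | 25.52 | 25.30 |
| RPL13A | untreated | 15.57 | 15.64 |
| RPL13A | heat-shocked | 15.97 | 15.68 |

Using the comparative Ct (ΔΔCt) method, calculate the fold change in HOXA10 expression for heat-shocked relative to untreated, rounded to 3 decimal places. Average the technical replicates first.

Mean Ct: HOXA10 untreated 30.730; HOXA10 heat-shocked 25.410; RPL13A untreated 15.605; RPL13A heat-shocked 15.825
ΔCt(untreated) = 30.730 − 15.605 = 15.125
ΔCt(heat-shocked) = 25.410 − 15.825 = 9.585
ΔΔCt = 9.585 − 15.125 = -5.540
Fold change = 2^(−(-5.540)) = 2^5.540 = 46.5271

46.527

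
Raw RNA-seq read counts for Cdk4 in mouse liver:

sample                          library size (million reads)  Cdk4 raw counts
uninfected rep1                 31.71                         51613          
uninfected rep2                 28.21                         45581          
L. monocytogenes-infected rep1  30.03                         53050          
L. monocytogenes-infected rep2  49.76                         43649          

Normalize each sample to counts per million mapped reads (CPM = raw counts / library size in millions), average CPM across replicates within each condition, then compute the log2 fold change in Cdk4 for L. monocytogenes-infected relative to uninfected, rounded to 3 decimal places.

CPM(uninfected rep1) = 51613 / 31.71 = 1627.6569
CPM(uninfected rep2) = 45581 / 28.21 = 1615.7745
CPM(L. monocytogenes-infected rep1) = 53050 / 30.03 = 1766.5668
CPM(L. monocytogenes-infected rep2) = 43649 / 49.76 = 877.1905
mean CPM(uninfected) = 1621.7157; mean CPM(L. monocytogenes-infected) = 1321.8786
Fold change = 1321.8786 / 1621.7157 = 0.81511
log2(0.81511) = -0.2949

-0.295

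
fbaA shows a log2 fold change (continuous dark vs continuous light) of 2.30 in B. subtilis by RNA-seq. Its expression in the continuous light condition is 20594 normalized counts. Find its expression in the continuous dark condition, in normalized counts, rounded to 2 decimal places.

101416.75

Fold change = 2^(2.30) = 4.9246
continuous dark expression = 20594 × 4.9246 = 101416.75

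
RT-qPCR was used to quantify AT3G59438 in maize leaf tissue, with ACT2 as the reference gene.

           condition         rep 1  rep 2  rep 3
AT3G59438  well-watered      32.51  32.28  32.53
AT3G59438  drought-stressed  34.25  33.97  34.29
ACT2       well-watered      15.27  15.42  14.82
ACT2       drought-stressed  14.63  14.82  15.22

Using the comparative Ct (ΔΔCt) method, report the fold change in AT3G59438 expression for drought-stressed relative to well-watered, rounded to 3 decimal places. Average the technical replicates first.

0.248

Mean Ct: AT3G59438 well-watered 32.440; AT3G59438 drought-stressed 34.170; ACT2 well-watered 15.170; ACT2 drought-stressed 14.890
ΔCt(well-watered) = 32.440 − 15.170 = 17.270
ΔCt(drought-stressed) = 34.170 − 14.890 = 19.280
ΔΔCt = 19.280 − 17.270 = 2.010
Fold change = 2^(−2.010) = 0.2483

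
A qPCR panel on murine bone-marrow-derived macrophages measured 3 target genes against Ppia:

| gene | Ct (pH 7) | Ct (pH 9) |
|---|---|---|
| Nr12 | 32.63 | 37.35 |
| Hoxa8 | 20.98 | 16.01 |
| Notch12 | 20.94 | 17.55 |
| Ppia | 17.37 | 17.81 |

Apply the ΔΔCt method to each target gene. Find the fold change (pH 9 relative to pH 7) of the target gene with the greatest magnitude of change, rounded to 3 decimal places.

42.518

Nr12: ΔΔCt = (37.35−17.81) − (32.63−17.37) = 19.54 − 15.26 = 4.28; fold change = 2^-4.28 = 0.051
Hoxa8: ΔΔCt = (16.01−17.81) − (20.98−17.37) = -1.80 − 3.61 = -5.41; fold change = 2^5.41 = 42.518
Notch12: ΔΔCt = (17.55−17.81) − (20.94−17.37) = -0.26 − 3.57 = -3.83; fold change = 2^3.83 = 14.221
Hoxa8 has the largest |ΔΔCt| = 5.41.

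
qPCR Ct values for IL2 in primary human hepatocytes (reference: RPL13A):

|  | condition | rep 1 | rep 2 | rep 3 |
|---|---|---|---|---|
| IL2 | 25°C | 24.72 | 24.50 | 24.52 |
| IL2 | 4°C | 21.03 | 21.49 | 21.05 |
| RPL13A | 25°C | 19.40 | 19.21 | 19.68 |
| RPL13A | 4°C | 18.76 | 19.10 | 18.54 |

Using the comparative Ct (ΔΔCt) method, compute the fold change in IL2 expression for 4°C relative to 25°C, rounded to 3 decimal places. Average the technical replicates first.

6.774

Mean Ct: IL2 25°C 24.580; IL2 4°C 21.190; RPL13A 25°C 19.430; RPL13A 4°C 18.800
ΔCt(25°C) = 24.580 − 19.430 = 5.150
ΔCt(4°C) = 21.190 − 18.800 = 2.390
ΔΔCt = 2.390 − 5.150 = -2.760
Fold change = 2^(−(-2.760)) = 2^2.760 = 6.7740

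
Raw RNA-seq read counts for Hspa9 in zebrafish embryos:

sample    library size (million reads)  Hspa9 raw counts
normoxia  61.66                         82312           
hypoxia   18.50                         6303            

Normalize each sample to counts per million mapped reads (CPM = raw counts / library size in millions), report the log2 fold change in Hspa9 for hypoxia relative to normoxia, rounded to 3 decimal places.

-1.970

CPM(normoxia) = 82312 / 61.66 = 1334.9335
CPM(hypoxia) = 6303 / 18.50 = 340.7027
Fold change = 340.7027 / 1334.9335 = 0.25522
log2(0.25522) = -1.9702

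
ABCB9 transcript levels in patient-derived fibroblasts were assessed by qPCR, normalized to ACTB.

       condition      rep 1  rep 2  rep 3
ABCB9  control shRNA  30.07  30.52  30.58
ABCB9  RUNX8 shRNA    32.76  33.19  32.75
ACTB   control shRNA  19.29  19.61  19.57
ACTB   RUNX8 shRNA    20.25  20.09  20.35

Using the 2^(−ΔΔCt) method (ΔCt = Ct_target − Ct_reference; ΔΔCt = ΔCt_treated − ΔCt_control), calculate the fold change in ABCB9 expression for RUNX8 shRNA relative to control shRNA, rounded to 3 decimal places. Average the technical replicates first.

0.293

Mean Ct: ABCB9 control shRNA 30.390; ABCB9 RUNX8 shRNA 32.900; ACTB control shRNA 19.490; ACTB RUNX8 shRNA 20.230
ΔCt(control shRNA) = 30.390 − 19.490 = 10.900
ΔCt(RUNX8 shRNA) = 32.900 − 20.230 = 12.670
ΔΔCt = 12.670 − 10.900 = 1.770
Fold change = 2^(−1.770) = 0.2932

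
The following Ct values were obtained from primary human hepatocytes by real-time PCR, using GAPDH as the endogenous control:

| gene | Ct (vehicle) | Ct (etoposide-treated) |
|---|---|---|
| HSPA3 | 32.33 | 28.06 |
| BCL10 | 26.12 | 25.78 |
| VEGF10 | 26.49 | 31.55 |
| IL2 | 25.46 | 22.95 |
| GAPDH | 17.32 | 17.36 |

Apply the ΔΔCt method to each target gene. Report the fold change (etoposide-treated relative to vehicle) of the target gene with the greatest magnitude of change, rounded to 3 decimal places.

0.031

HSPA3: ΔΔCt = (28.06−17.36) − (32.33−17.32) = 10.70 − 15.01 = -4.31; fold change = 2^4.31 = 19.835
BCL10: ΔΔCt = (25.78−17.36) − (26.12−17.32) = 8.42 − 8.80 = -0.38; fold change = 2^0.38 = 1.301
VEGF10: ΔΔCt = (31.55−17.36) − (26.49−17.32) = 14.19 − 9.17 = 5.02; fold change = 2^-5.02 = 0.031
IL2: ΔΔCt = (22.95−17.36) − (25.46−17.32) = 5.59 − 8.14 = -2.55; fold change = 2^2.55 = 5.856
VEGF10 has the largest |ΔΔCt| = 5.02.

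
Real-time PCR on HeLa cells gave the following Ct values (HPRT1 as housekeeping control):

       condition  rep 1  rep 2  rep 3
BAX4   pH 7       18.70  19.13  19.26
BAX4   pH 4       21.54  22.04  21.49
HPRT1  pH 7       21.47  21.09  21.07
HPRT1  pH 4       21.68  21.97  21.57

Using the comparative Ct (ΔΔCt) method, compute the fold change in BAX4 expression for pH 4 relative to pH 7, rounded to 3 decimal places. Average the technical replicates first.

Mean Ct: BAX4 pH 7 19.030; BAX4 pH 4 21.690; HPRT1 pH 7 21.210; HPRT1 pH 4 21.740
ΔCt(pH 7) = 19.030 − 21.210 = -2.180
ΔCt(pH 4) = 21.690 − 21.740 = -0.050
ΔΔCt = -0.050 − (-2.180) = 2.130
Fold change = 2^(−2.130) = 0.2285

0.228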